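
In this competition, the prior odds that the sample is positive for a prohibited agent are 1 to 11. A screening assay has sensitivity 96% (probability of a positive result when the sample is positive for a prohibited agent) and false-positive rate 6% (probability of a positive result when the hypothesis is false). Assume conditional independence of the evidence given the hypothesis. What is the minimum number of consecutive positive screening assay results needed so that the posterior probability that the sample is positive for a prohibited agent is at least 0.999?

Prior odds = 1/11.
Likelihood ratio of a positive result = 0.96/0.06 = 16.
Target posterior odds = 0.999/0.001 = 999.
Require 16ⁿ ≥ 999 ÷ (1/11) = 10989.
16³ = 4096 falls short of 10989 but 16⁴ = 65536 reaches it, so n = 4.

4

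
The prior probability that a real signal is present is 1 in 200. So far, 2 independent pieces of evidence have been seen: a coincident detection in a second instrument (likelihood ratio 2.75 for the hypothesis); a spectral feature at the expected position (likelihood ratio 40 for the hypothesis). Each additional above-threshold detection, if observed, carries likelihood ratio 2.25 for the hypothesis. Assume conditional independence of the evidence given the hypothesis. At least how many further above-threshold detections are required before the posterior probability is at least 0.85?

3

Prior odds = 0.005/0.995 = 1/199.
Combined Bayes factor of the evidence already in hand = 2.75 × 40 = 110.
Odds after that evidence = (1/199) × 110 = 110/199.
Target odds = 0.85/0.15 = 17/3.
Need 2.25ⁿ ≥ 17/3 ÷ (110/199) = 3383/330.
2.25² = 5.0625 falls short of 3383/330 but 2.25³ = 11.390625 reaches it, so n = 3.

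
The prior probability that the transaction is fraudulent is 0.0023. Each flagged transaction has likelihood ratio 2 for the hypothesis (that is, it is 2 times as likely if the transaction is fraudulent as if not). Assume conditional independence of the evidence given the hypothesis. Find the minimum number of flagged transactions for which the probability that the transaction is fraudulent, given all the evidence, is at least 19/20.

Prior odds = 0.0023/0.9977 = 23/9977.
Likelihood ratio per flagged transaction = 2.
Target odds: 0.95 ÷ 0.05 = 19.
Need (23/9977) × 2ⁿ ≥ 19, i.e. 2ⁿ ≥ 189563/23.
2¹³ = 8192 falls short of 189563/23 but 2¹⁴ = 16384 reaches it, so n = 14.

14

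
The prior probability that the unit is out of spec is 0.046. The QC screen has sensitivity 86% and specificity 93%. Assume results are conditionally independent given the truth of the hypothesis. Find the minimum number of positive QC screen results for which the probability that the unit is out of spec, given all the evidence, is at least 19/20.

3

Prior odds: 0.046 ÷ 0.954 = 23/477.
False-positive rate = 1 − 0.93 = 0.07; likelihood ratio of a positive = 0.86/0.07 = 86/7.
Target posterior odds = 0.95/0.05 = 19.
Require (86/7)ⁿ ≥ 19 ÷ (23/477) = 9063/23.
(86/7)² = 7396/49 falls short of 9063/23 but (86/7)³ = 636056/343 reaches it, so n = 3.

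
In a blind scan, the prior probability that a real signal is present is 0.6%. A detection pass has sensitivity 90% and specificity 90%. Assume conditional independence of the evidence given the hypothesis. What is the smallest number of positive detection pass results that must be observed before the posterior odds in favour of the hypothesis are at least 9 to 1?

4

Prior odds = 0.006/0.994 = 3/497.
False-positive rate = 1 − 0.9 = 0.1; likelihood ratio of a positive = 0.9/0.1 = 9.
Target odds = 9.
Require 9ⁿ ≥ 9 ÷ (3/497) = 1491.
9³ = 729 falls short of 1491 but 9⁴ = 6561 reaches it, so n = 4.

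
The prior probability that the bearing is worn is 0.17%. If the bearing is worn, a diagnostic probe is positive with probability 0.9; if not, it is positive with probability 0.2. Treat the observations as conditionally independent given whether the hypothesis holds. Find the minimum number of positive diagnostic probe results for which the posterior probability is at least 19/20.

Prior odds = 0.0017/0.9983 = 17/9983.
Likelihood ratio of a positive = 0.9/0.2 = 4.5.
Target posterior odds = 0.95/0.05 = 19.
Require 4.5ⁿ ≥ 19 ÷ (17/9983) = 189677/17.
4.5⁶ = 8303.765625 falls short of 189677/17 but 4.5⁷ = 4782969/128 reaches it, so n = 7.

7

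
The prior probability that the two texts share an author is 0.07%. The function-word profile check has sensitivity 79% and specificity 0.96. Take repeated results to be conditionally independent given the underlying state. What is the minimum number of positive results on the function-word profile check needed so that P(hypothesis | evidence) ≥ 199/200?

5

Prior odds: 0.0007 ÷ 0.9993 = 7/9993.
False-positive rate = 1 − 0.96 = 0.04; likelihood ratio of a positive = 0.79/0.04 = 19.75.
Target posterior odds = 0.995/0.005 = 199.
Require 19.75ⁿ ≥ 199 ÷ (7/9993) = 1988607/7.
19.75⁴ = 38950081/256 falls short of 1988607/7 but 19.75⁵ ≈3.00494e+06 reaches it, so n = 5.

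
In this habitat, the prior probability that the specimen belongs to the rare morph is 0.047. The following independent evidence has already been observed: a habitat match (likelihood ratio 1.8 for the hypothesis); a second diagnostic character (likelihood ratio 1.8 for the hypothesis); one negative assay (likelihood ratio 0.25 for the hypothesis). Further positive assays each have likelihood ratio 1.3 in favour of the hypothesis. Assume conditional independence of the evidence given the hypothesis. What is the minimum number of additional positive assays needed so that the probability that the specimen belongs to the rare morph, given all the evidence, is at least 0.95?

Prior odds = 0.047/0.953 = 47/953.
Combined Bayes factor of the evidence already in hand = 1.8 × 1.8 × 0.25 = 0.81.
Odds after that evidence = (47/953) × 0.81 = 3807/95300.
Target odds = 0.95/0.05 = 19.
Need 1.3ⁿ ≥ 19 ÷ (3807/95300) = 1810700/3807.
1.3²³ ≈417.539 falls short of 1810700/3807 but 1.3²⁴ ≈542.801 reaches it, so n = 24.

24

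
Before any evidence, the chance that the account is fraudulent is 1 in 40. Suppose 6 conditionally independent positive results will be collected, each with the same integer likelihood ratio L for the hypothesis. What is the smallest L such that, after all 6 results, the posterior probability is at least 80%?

3

Prior odds = 0.025/0.975 = 1/39.
Target odds = 0.8/0.2 = 4.
Need L⁶ ≥ 4 ÷ (1/39) = 156.
2⁶ = 64 < 156 ≤ 729 = 3⁶, so L = 3.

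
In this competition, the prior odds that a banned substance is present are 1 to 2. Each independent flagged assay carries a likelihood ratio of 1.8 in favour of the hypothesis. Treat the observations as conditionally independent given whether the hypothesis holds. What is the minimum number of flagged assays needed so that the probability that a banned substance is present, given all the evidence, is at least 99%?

9

Prior odds = 0.5.
Likelihood ratio per flagged assay = 1.8.
Target posterior odds = 0.99/0.01 = 99.
Require 1.8ⁿ ≥ 99 ÷ 0.5 = 198.
1.8⁸ = 43046721/390625 falls short of 198 but 1.8⁹ = 387420489/1953125 reaches it, so n = 9.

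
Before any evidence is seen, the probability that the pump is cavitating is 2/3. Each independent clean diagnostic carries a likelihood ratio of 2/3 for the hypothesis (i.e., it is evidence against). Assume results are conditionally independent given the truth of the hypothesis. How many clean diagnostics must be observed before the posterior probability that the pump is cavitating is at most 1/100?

14

Prior odds = (2/3)/(1/3) = 2.
Likelihood ratio per clean diagnostic = 2/3.
Target odds: 0.01 ÷ 0.99 = 1/99.
Require (2/3)ⁿ ≤ 1/99 ÷ 2 = 1/198.
(2/3)¹³ = 8192/1594323 is still above 1/198 but (2/3)¹⁴ = 16384/4782969 is at or below it, so n = 14.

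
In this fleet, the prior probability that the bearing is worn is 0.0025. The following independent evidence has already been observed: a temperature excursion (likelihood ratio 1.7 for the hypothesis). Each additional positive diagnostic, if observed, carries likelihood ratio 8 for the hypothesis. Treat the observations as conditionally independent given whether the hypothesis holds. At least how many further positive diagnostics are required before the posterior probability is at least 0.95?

Prior odds = 0.0025/0.9975 = 1/399.
Bayes factor of the evidence already in hand = 1.7.
Odds after that evidence = (1/399) × 1.7 = 17/3990.
Target odds = 0.95/0.05 = 19.
Need 8ⁿ ≥ 19 ÷ (17/3990) = 75810/17.
8⁴ = 4096 falls short of 75810/17 but 8⁵ = 32768 reaches it, so n = 5.

5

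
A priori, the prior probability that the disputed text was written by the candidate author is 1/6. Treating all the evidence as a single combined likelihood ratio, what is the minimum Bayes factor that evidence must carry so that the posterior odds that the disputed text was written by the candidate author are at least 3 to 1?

15

Prior odds = (1/6)/(5/6) = 0.2.
Target odds = 3.
Required Bayes factor = 3 ÷ 0.2 = 15.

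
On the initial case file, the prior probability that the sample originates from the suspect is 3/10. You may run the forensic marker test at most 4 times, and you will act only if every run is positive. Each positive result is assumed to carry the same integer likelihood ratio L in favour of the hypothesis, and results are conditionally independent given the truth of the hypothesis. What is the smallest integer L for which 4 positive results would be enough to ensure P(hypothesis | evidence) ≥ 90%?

3

Prior odds = 0.3/0.7 = 3/7.
Target odds = 0.9/0.1 = 9.
Need L⁴ ≥ 9 ÷ (3/7) = 21.
2⁴ = 16 < 21 ≤ 81 = 3⁴, so L = 3.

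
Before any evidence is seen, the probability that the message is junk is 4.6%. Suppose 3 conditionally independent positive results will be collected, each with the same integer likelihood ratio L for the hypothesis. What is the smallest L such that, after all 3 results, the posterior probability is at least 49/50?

11

Prior odds = 0.046/0.954 = 23/477.
Target odds = 0.98/0.02 = 49.
Need L³ ≥ 49 ÷ (23/477) = 23373/23.
10³ = 1000 < 23373/23 ≤ 1331 = 11³, so L = 11.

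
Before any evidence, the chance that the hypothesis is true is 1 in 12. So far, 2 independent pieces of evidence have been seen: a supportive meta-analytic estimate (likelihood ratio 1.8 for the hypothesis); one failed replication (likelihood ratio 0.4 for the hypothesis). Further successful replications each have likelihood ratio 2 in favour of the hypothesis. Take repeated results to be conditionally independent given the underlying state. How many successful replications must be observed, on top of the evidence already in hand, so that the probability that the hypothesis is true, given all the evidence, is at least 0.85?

7

Prior odds = (1/12)/(11/12) = 1/11.
Combined Bayes factor of the evidence already in hand = 1.8 × 0.4 = 0.72.
Odds after that evidence = (1/11) × 0.72 = 18/275.
Target odds = 0.85/0.15 = 17/3.
Need 2ⁿ ≥ 17/3 ÷ (18/275) = 4675/54.
2⁶ = 64 falls short of 4675/54 but 2⁷ = 128 reaches it, so n = 7.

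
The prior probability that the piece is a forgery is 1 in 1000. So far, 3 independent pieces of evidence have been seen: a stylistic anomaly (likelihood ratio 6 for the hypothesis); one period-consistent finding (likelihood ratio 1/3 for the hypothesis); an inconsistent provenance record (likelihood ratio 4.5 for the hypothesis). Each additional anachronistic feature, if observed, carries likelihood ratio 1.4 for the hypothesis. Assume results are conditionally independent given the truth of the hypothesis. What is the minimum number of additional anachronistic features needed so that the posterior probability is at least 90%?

21

Prior odds = 0.001/0.999 = 1/999.
Combined Bayes factor of the evidence already in hand = 6 × (1/3) × 4.5 = 9.
Odds after that evidence = (1/999) × 9 = 1/111.
Target odds = 0.9/0.1 = 9.
Need 1.4ⁿ ≥ 9 ÷ (1/111) = 999.
1.4²⁰ ≈836.683 falls short of 999 but 1.4²¹ ≈1171.36 reaches it, so n = 21.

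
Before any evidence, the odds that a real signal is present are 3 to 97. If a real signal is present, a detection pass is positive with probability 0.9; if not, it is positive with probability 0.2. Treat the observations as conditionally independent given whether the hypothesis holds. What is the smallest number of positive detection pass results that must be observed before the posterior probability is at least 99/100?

Prior odds = 3/97.
Likelihood ratio of a positive = 0.9/0.2 = 4.5.
Target posterior odds = 0.99/0.01 = 99.
Need (3/97) × 4.5ⁿ ≥ 99, i.e. 4.5ⁿ ≥ 3201.
4.5⁵ = 1845.28125 falls short of 3201 but 4.5⁶ = 8303.765625 reaches it, so n = 6.

6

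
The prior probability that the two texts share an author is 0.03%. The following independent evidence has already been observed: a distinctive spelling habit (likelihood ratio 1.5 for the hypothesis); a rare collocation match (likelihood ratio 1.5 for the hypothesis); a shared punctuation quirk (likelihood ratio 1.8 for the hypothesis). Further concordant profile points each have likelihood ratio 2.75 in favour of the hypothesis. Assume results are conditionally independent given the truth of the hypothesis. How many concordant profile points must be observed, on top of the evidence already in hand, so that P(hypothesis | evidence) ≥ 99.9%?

14

Prior odds = 0.0003/0.9997 = 3/9997.
Combined Bayes factor of the evidence already in hand = 1.5 × 1.5 × 1.8 = 4.05.
Odds after that evidence = (3/9997) × 4.05 = 243/199940.
Target odds = 0.999/0.001 = 999.
Need 2.75ⁿ ≥ 999 ÷ (243/199940) = 7397780/9.
2.75¹³ ≈514428 falls short of 7397780/9 but 2.75¹⁴ ≈1.41468e+06 reaches it, so n = 14.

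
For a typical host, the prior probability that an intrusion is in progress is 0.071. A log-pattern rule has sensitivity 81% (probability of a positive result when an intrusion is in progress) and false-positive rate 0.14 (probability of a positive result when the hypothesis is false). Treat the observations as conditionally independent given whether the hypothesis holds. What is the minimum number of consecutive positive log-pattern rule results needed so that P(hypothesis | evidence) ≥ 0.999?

Prior odds: 0.071 ÷ 0.929 = 71/929.
Likelihood ratio of a positive result = 0.81/0.14 = 81/14.
Target posterior odds = 0.999/0.001 = 999.
Need (71/929) × (81/14)ⁿ ≥ 999, i.e. (81/14)ⁿ ≥ 928071/71.
(81/14)⁵ ≈6483.13 falls short of 928071/71 but (81/14)⁶ ≈37509.6 reaches it, so n = 6.

6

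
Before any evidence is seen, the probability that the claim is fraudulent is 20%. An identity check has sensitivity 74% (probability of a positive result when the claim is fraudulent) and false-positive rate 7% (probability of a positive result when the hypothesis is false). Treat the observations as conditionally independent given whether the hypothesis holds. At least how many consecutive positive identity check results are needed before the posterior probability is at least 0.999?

4

Prior odds: 0.2 ÷ 0.8 = 0.25.
Likelihood ratio of a positive result = 0.74/0.07 = 74/7.
Target posterior odds = 0.999/0.001 = 999.
Need 0.25 × (74/7)ⁿ ≥ 999, i.e. (74/7)ⁿ ≥ 3996.
(74/7)³ = 405224/343 falls short of 3996 but (74/7)⁴ = 29986576/2401 reaches it, so n = 4.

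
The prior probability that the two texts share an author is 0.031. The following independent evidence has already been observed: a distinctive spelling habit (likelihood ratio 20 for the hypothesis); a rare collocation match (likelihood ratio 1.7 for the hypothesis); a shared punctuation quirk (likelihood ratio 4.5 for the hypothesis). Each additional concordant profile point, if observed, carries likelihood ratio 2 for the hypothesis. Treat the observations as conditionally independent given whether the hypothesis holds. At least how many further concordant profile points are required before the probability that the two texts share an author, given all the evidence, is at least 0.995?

6

Prior odds = 0.031/0.969 = 31/969.
Combined Bayes factor of the evidence already in hand = 20 × 1.7 × 4.5 = 153.
Odds after that evidence = (31/969) × 153 = 93/19.
Target odds = 0.995/0.005 = 199.
Need 2ⁿ ≥ 199 ÷ (93/19) = 3781/93.
2⁵ = 32 falls short of 3781/93 but 2⁶ = 64 reaches it, so n = 6.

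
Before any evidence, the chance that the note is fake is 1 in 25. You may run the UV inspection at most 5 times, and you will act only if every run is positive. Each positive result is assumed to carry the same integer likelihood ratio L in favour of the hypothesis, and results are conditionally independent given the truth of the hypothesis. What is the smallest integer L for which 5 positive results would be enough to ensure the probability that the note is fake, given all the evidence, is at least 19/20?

Prior odds = 0.04/0.96 = 1/24.
Target odds = 0.95/0.05 = 19.
Need L⁵ ≥ 19 ÷ (1/24) = 456.
3⁵ = 243 < 456 ≤ 1024 = 4⁵, so L = 4.

4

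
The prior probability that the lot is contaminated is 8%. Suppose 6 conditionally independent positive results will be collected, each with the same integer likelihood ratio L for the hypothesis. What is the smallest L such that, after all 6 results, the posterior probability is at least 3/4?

Prior odds = 0.08/0.92 = 2/23.
Target odds = 0.75/0.25 = 3.
Need L⁶ ≥ 3 ÷ (2/23) = 34.5.
1⁶ = 1 < 34.5 ≤ 64 = 2⁶, so L = 2.

2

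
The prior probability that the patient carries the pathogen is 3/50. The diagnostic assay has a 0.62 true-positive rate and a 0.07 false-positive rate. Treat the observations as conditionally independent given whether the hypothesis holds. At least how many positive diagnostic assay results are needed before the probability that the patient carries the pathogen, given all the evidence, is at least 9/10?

Prior odds = 0.06/0.94 = 3/47.
Likelihood ratio of a positive result = 0.62/0.07 = 62/7.
Target odds: 0.9 ÷ 0.1 = 9.
Need (3/47) × (62/7)ⁿ ≥ 9, i.e. (62/7)ⁿ ≥ 141.
(62/7)² = 3844/49 falls short of 141 but (62/7)³ = 238328/343 reaches it, so n = 3.

3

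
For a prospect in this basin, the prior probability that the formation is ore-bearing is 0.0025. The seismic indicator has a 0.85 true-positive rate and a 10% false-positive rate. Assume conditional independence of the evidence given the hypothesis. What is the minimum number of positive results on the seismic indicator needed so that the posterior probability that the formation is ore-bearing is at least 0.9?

4

Prior odds = 0.0025/0.9975 = 1/399.
Likelihood ratio of a positive result = 0.85/0.1 = 8.5.
Target posterior odds = 0.9/0.1 = 9.
Need (1/399) × 8.5ⁿ ≥ 9, i.e. 8.5ⁿ ≥ 3591.
8.5³ = 614.125 falls short of 3591 but 8.5⁴ = 5220.0625 reaches it, so n = 4.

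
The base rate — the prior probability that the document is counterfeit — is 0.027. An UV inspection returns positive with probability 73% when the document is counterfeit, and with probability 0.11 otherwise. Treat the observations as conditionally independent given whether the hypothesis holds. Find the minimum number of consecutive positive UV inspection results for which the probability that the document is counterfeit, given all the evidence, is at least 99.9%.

Prior odds = 0.027/0.973 = 27/973.
Likelihood ratio of a positive result = 0.73/0.11 = 73/11.
Target posterior odds = 0.999/0.001 = 999.
Need (27/973) × (73/11)ⁿ ≥ 999, i.e. (73/11)ⁿ ≥ 36001.
(73/11)⁵ ≈12872.1 falls short of 36001 but (73/11)⁶ ≈85424.2 reaches it, so n = 6.

6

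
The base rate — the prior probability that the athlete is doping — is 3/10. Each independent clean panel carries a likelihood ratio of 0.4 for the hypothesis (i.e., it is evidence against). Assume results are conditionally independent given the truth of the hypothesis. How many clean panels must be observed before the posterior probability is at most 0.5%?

5

Prior odds: 0.3 ÷ 0.7 = 3/7.
Likelihood ratio per clean panel = 0.4.
Target odds: 0.005 ÷ 0.995 = 1/199.
Need (3/7) × 0.4ⁿ ≤ 1/199, i.e. 0.4ⁿ ≤ 7/597.
0.4⁴ = 0.0256 is still above 7/597 but 0.4⁵ = 0.01024 is at or below it, so n = 5.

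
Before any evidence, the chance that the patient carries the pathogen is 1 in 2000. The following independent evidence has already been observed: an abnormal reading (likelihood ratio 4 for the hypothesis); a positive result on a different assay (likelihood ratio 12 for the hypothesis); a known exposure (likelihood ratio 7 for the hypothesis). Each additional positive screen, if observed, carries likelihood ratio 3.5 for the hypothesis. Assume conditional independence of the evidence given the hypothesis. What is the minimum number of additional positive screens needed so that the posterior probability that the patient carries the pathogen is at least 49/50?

5

Prior odds = 0.0005/0.9995 = 1/1999.
Combined Bayes factor of the evidence already in hand = 4 × 12 × 7 = 336.
Odds after that evidence = (1/1999) × 336 = 336/1999.
Target odds = 0.98/0.02 = 49.
Need 3.5ⁿ ≥ 49 ÷ (336/1999) = 13993/48.
3.5⁴ = 150.0625 falls short of 13993/48 but 3.5⁵ = 525.21875 reaches it, so n = 5.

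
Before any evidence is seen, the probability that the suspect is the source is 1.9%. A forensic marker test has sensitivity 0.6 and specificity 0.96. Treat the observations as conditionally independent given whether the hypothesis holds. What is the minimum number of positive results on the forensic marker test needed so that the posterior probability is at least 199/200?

Prior odds: 0.019 ÷ 0.981 = 19/981.
False-positive rate = 1 − 0.96 = 0.04; likelihood ratio of a positive = 0.6/0.04 = 15.
Target posterior odds = 0.995/0.005 = 199.
Need (19/981) × 15ⁿ ≥ 199, i.e. 15ⁿ ≥ 195219/19.
15³ = 3375 falls short of 195219/19 but 15⁴ = 50625 reaches it, so n = 4.

4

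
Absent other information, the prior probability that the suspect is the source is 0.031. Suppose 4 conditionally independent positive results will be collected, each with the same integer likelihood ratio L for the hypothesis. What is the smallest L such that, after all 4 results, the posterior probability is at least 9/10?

5

Prior odds = 0.031/0.969 = 31/969.
Target odds = 0.9/0.1 = 9.
Need L⁴ ≥ 9 ÷ (31/969) = 8721/31.
4⁴ = 256 < 8721/31 ≤ 625 = 5⁴, so L = 5.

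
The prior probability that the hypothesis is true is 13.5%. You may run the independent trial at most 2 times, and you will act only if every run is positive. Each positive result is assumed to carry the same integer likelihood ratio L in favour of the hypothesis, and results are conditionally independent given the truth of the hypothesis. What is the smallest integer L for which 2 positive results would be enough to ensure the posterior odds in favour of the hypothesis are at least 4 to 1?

6

Prior odds = 0.135/0.865 = 27/173.
Target odds = 4.
Need L² ≥ 4 ÷ (27/173) = 692/27.
5² = 25 < 692/27 ≤ 36 = 6², so L = 6.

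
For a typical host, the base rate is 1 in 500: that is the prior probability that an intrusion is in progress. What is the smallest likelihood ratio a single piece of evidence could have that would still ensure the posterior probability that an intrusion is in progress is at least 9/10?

4491

Prior odds = 0.002/0.998 = 1/499.
Target odds = 0.9/0.1 = 9.
Required Bayes factor = 9 ÷ (1/499) = 4491.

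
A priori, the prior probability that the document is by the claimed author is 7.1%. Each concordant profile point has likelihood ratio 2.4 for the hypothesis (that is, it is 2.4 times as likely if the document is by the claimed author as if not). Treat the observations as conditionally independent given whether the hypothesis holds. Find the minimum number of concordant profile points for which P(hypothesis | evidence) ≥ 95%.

7

Prior odds: 0.071 ÷ 0.929 = 71/929.
Likelihood ratio per concordant profile point = 2.4.
Target posterior odds = 0.95/0.05 = 19.
Require 2.4ⁿ ≥ 19 ÷ (71/929) = 17651/71.
2.4⁶ = 2985984/15625 falls short of 17651/71 but 2.4⁷ = 35831808/78125 reaches it, so n = 7.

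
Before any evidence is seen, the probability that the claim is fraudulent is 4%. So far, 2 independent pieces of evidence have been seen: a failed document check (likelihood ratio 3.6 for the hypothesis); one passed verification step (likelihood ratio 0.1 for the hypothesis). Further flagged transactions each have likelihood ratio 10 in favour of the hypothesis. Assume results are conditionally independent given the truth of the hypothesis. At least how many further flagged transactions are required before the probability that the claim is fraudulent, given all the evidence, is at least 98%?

Prior odds = 0.04/0.96 = 1/24.
Combined Bayes factor of the evidence already in hand = 3.6 × 0.1 = 0.36.
Odds after that evidence = (1/24) × 0.36 = 0.015.
Target odds = 0.98/0.02 = 49.
Need 10ⁿ ≥ 49 ÷ 0.015 = 9800/3.
10³ = 1000 falls short of 9800/3 but 10⁴ = 10000 reaches it, so n = 4.

4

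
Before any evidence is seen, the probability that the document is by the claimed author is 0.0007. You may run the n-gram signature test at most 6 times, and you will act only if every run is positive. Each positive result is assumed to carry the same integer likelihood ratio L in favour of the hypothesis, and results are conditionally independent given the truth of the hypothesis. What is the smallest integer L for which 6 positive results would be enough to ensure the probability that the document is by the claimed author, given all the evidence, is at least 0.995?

Prior odds = 0.0007/0.9993 = 7/9993.
Target odds = 0.995/0.005 = 199.
Need L⁶ ≥ 199 ÷ (7/9993) = 1988607/7.
8⁶ = 262144 < 1988607/7 ≤ 531441 = 9⁶, so L = 9.

9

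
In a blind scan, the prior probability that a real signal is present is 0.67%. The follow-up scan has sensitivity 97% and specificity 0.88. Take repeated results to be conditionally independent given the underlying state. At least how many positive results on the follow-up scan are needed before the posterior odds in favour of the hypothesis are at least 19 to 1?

4

Prior odds: 0.0067 ÷ 0.9933 = 67/9933.
False-positive rate = 1 − 0.88 = 0.12; likelihood ratio of a positive = 0.97/0.12 = 97/12.
Target odds = 19.
Need (67/9933) × (97/12)ⁿ ≥ 19, i.e. (97/12)ⁿ ≥ 188727/67.
(97/12)³ = 912673/1728 falls short of 188727/67 but (97/12)⁴ = 88529281/20736 reaches it, so n = 4.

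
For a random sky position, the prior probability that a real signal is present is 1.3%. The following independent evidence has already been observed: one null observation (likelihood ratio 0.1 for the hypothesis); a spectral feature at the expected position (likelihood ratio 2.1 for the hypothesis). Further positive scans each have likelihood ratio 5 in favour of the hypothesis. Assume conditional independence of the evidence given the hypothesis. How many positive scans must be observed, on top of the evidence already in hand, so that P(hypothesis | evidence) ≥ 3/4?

Prior odds = 0.013/0.987 = 13/987.
Combined Bayes factor of the evidence already in hand = 0.1 × 2.1 = 0.21.
Odds after that evidence = (13/987) × 0.21 = 13/4700.
Target odds = 0.75/0.25 = 3.
Need 5ⁿ ≥ 3 ÷ (13/4700) = 14100/13.
5⁴ = 625 falls short of 14100/13 but 5⁵ = 3125 reaches it, so n = 5.

5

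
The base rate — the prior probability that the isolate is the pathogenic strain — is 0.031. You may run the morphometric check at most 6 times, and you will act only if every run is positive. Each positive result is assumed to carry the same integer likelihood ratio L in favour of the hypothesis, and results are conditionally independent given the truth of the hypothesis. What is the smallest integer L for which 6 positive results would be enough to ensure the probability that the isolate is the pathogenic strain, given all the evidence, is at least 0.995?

5

Prior odds = 0.031/0.969 = 31/969.
Target odds = 0.995/0.005 = 199.
Need L⁶ ≥ 199 ÷ (31/969) = 192831/31.
4⁶ = 4096 < 192831/31 ≤ 15625 = 5⁶, so L = 5.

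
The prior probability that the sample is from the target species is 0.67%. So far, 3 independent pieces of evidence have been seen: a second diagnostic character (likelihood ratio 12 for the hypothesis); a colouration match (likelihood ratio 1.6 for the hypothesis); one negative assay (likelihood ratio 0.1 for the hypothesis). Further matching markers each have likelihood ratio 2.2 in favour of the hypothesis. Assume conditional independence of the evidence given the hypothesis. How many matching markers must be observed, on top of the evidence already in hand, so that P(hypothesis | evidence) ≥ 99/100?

Prior odds = 0.0067/0.9933 = 67/9933.
Combined Bayes factor of the evidence already in hand = 12 × 1.6 × 0.1 = 1.92.
Odds after that evidence = (67/9933) × 1.92 = 1072/82775.
Target odds = 0.99/0.01 = 99.
Need 2.2ⁿ ≥ 99 ÷ (1072/82775) = 8194725/1072.
2.2¹¹ ≈5843.18 falls short of 8194725/1072 but 2.2¹² ≈12855 reaches it, so n = 12.

12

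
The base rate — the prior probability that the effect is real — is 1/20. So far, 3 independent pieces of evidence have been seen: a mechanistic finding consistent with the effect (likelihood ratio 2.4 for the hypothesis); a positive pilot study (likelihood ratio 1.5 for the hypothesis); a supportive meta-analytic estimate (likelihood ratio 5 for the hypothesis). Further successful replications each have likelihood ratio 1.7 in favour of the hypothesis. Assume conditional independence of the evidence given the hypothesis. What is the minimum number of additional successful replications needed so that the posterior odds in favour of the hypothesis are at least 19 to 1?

Prior odds = 0.05/0.95 = 1/19.
Combined Bayes factor of the evidence already in hand = 2.4 × 1.5 × 5 = 18.
Odds after that evidence = (1/19) × 18 = 18/19.
Target odds = 19.
Need 1.7ⁿ ≥ 19 ÷ (18/19) = 361/18.
1.7⁵ = 1419857/100000 falls short of 361/18 but 1.7⁶ = 24137569/1000000 reaches it, so n = 6.

6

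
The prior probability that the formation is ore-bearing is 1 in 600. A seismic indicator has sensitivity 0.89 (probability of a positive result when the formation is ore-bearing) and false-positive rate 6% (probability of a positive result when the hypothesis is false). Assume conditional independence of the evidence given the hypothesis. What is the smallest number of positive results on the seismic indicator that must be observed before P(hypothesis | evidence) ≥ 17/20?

4

Prior odds: (1/600) ÷ (599/600) = 1/599.
Likelihood ratio of a positive result = 0.89/0.06 = 89/6.
Target odds: 0.85 ÷ 0.15 = 17/3.
Require (89/6)ⁿ ≥ 17/3 ÷ (1/599) = 10183/3.
(89/6)³ = 704969/216 falls short of 10183/3 but (89/6)⁴ = 62742241/1296 reaches it, so n = 4.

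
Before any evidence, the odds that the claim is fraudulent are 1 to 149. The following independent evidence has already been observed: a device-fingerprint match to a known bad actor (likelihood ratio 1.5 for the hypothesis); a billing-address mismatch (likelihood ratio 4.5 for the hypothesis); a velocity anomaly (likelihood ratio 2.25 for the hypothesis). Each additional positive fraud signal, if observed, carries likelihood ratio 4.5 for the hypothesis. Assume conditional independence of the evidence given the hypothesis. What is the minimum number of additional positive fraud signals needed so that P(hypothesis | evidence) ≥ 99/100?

5

Prior odds = 1/149.
Combined Bayes factor of the evidence already in hand = 1.5 × 4.5 × 2.25 = 15.1875.
Odds after that evidence = (1/149) × 15.1875 = 243/2384.
Target odds = 0.99/0.01 = 99.
Need 4.5ⁿ ≥ 99 ÷ (243/2384) = 26224/27.
4.5⁴ = 410.0625 falls short of 26224/27 but 4.5⁵ = 1845.28125 reaches it, so n = 5.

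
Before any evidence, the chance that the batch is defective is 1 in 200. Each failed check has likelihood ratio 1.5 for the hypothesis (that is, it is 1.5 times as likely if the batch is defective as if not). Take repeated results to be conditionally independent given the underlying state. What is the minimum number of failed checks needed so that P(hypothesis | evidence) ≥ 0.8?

Prior odds: 0.005 ÷ 0.995 = 1/199.
Likelihood ratio per failed check = 1.5.
Target odds: 0.8 ÷ 0.2 = 4.
Need (1/199) × 1.5ⁿ ≥ 4, i.e. 1.5ⁿ ≥ 796.
1.5¹⁶ = 43046721/65536 falls short of 796 but 1.5¹⁷ = 129140163/131072 reaches it, so n = 17.

17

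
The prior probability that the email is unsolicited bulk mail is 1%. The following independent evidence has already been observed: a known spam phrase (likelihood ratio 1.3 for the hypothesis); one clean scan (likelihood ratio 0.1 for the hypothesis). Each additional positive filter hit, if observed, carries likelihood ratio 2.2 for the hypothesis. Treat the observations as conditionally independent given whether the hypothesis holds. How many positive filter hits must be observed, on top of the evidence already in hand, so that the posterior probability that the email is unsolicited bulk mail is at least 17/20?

Prior odds = 0.01/0.99 = 1/99.
Combined Bayes factor of the evidence already in hand = 1.3 × 0.1 = 0.13.
Odds after that evidence = (1/99) × 0.13 = 13/9900.
Target odds = 0.85/0.15 = 17/3.
Need 2.2ⁿ ≥ 17/3 ÷ (13/9900) = 56100/13.
2.2¹⁰ ≈2655.99 falls short of 56100/13 but 2.2¹¹ ≈5843.18 reaches it, so n = 11.

11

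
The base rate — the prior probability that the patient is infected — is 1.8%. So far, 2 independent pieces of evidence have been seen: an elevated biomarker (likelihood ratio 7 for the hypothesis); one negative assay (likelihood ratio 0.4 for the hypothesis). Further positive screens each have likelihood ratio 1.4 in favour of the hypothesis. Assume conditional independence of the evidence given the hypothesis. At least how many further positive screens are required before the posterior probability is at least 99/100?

Prior odds = 0.018/0.982 = 9/491.
Combined Bayes factor of the evidence already in hand = 7 × 0.4 = 2.8.
Odds after that evidence = (9/491) × 2.8 = 126/2455.
Target odds = 0.99/0.01 = 99.
Need 1.4ⁿ ≥ 99 ÷ (126/2455) = 27005/14.
1.4²² ≈1639.9 falls short of 27005/14 but 1.4²³ ≈2295.86 reaches it, so n = 23.

23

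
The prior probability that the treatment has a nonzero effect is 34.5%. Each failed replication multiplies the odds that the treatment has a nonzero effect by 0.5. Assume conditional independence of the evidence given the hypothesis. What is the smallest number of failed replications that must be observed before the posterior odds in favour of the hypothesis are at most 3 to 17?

2

Prior odds: 0.345 ÷ 0.655 = 69/131.
Likelihood ratio per failed replication = 0.5.
Target odds = 3/17.
Need (69/131) × 0.5ⁿ ≤ 3/17, i.e. 0.5ⁿ ≤ 131/391.
0.5¹ = 0.5 is still above 131/391 but 0.5² = 0.25 is at or below it, so n = 2.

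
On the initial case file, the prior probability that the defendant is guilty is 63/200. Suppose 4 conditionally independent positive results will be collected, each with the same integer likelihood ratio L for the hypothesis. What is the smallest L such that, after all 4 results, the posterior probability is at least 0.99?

Prior odds = 0.315/0.685 = 63/137.
Target odds = 0.99/0.01 = 99.
Need L⁴ ≥ 99 ÷ (63/137) = 1507/7.
3⁴ = 81 < 1507/7 ≤ 256 = 4⁴, so L = 4.

4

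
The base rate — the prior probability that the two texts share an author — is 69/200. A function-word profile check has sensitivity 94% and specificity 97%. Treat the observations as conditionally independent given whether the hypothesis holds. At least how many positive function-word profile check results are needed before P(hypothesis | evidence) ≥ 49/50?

Prior odds = 0.345/0.655 = 69/131.
False-positive rate = 1 − 0.97 = 0.03; likelihood ratio of a positive = 0.94/0.03 = 94/3.
Target posterior odds = 0.98/0.02 = 49.
Require (94/3)ⁿ ≥ 49 ÷ (69/131) = 6419/69.
(94/3)¹ = 94/3 falls short of 6419/69 but (94/3)² = 8836/9 reaches it, so n = 2.

2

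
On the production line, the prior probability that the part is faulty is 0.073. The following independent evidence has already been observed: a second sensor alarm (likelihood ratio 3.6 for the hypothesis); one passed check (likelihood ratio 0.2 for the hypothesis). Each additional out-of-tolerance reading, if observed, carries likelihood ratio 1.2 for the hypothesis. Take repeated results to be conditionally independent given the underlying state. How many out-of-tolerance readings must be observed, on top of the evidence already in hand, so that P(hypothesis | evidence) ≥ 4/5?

Prior odds = 0.073/0.927 = 73/927.
Combined Bayes factor of the evidence already in hand = 3.6 × 0.2 = 0.72.
Odds after that evidence = (73/927) × 0.72 = 146/2575.
Target odds = 0.8/0.2 = 4.
Need 1.2ⁿ ≥ 4 ÷ (146/2575) = 5150/73.
1.2²³ ≈66.2474 falls short of 5150/73 but 1.2²⁴ ≈79.4968 reaches it, so n = 24.

24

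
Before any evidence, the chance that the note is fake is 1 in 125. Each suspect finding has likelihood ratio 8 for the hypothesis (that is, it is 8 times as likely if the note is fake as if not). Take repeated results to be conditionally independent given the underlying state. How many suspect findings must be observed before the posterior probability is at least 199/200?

5

Prior odds = 0.008/0.992 = 1/124.
Likelihood ratio per suspect finding = 8.
Target posterior odds = 0.995/0.005 = 199.
Require 8ⁿ ≥ 199 ÷ (1/124) = 24676.
8⁴ = 4096 falls short of 24676 but 8⁵ = 32768 reaches it, so n = 5.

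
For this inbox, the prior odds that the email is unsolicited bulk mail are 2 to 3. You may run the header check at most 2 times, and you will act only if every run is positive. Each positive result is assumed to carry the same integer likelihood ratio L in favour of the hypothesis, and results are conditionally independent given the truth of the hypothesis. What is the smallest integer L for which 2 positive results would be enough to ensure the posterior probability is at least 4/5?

Prior odds = 2/3.
Target odds = 0.8/0.2 = 4.
Need L² ≥ 4 ÷ (2/3) = 6.
2² = 4 < 6 ≤ 9 = 3², so L = 3.

3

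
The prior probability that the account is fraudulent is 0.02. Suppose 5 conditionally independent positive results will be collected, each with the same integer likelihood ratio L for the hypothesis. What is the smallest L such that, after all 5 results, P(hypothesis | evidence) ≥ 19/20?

Prior odds = 0.02/0.98 = 1/49.
Target odds = 0.95/0.05 = 19.
Need L⁵ ≥ 19 ÷ (1/49) = 931.
3⁵ = 243 < 931 ≤ 1024 = 4⁵, so L = 4.

4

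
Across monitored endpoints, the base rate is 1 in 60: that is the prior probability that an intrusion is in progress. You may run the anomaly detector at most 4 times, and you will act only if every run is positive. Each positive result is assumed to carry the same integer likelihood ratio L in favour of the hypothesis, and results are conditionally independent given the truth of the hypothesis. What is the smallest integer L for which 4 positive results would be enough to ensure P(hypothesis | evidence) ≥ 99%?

9

Prior odds = (1/60)/(59/60) = 1/59.
Target odds = 0.99/0.01 = 99.
Need L⁴ ≥ 99 ÷ (1/59) = 5841.
8⁴ = 4096 < 5841 ≤ 6561 = 9⁴, so L = 9.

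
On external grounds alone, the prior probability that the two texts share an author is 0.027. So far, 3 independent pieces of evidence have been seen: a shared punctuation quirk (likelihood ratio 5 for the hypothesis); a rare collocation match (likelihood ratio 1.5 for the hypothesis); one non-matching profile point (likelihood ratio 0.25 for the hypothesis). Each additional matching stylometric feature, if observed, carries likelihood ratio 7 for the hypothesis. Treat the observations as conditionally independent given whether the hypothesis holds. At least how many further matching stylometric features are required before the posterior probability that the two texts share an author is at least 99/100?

Prior odds = 0.027/0.973 = 27/973.
Combined Bayes factor of the evidence already in hand = 5 × 1.5 × 0.25 = 1.875.
Odds after that evidence = (27/973) × 1.875 = 405/7784.
Target odds = 0.99/0.01 = 99.
Need 7ⁿ ≥ 99 ÷ (405/7784) = 85624/45.
7³ = 343 falls short of 85624/45 but 7⁴ = 2401 reaches it, so n = 4.

4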